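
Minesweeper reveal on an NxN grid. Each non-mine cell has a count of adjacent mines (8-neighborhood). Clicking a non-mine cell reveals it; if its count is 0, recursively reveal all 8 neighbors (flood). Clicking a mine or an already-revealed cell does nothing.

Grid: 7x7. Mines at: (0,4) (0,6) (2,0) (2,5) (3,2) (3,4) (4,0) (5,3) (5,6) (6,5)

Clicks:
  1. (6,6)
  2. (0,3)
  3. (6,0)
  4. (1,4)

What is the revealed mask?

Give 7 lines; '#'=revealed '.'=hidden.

Click 1 (6,6) count=2: revealed 1 new [(6,6)] -> total=1
Click 2 (0,3) count=1: revealed 1 new [(0,3)] -> total=2
Click 3 (6,0) count=0: revealed 6 new [(5,0) (5,1) (5,2) (6,0) (6,1) (6,2)] -> total=8
Click 4 (1,4) count=2: revealed 1 new [(1,4)] -> total=9

Answer: ...#...
....#..
.......
.......
.......
###....
###...#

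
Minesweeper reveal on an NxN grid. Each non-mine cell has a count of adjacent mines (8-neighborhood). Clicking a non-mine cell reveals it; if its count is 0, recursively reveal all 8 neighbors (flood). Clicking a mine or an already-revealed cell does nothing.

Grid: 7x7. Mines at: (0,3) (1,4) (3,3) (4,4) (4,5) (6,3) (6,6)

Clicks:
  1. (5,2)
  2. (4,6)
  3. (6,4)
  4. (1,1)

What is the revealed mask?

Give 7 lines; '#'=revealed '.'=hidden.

Answer: ###....
###....
###....
###....
###...#
###....
###.#..

Derivation:
Click 1 (5,2) count=1: revealed 1 new [(5,2)] -> total=1
Click 2 (4,6) count=1: revealed 1 new [(4,6)] -> total=2
Click 3 (6,4) count=1: revealed 1 new [(6,4)] -> total=3
Click 4 (1,1) count=0: revealed 20 new [(0,0) (0,1) (0,2) (1,0) (1,1) (1,2) (2,0) (2,1) (2,2) (3,0) (3,1) (3,2) (4,0) (4,1) (4,2) (5,0) (5,1) (6,0) (6,1) (6,2)] -> total=23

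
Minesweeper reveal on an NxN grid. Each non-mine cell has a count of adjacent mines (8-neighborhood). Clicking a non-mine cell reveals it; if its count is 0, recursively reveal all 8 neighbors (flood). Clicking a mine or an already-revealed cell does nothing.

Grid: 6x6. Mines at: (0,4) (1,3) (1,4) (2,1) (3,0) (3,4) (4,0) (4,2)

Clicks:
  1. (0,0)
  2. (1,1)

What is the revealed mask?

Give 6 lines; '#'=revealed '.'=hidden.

Answer: ###...
###...
......
......
......
......

Derivation:
Click 1 (0,0) count=0: revealed 6 new [(0,0) (0,1) (0,2) (1,0) (1,1) (1,2)] -> total=6
Click 2 (1,1) count=1: revealed 0 new [(none)] -> total=6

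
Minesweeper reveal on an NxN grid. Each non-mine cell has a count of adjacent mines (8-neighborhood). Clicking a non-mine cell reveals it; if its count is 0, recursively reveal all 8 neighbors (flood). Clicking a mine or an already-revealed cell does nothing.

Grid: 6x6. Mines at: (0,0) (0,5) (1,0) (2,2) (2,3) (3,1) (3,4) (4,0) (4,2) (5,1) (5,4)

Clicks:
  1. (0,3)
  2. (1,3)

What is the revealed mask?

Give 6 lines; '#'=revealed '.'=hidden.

Click 1 (0,3) count=0: revealed 8 new [(0,1) (0,2) (0,3) (0,4) (1,1) (1,2) (1,3) (1,4)] -> total=8
Click 2 (1,3) count=2: revealed 0 new [(none)] -> total=8

Answer: .####.
.####.
......
......
......
......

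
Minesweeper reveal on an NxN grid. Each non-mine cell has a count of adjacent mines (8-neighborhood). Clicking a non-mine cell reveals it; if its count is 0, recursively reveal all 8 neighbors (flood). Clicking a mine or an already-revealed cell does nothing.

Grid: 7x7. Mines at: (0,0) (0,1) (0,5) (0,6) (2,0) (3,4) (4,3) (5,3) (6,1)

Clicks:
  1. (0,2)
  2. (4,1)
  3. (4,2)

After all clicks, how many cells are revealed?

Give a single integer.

Answer: 10

Derivation:
Click 1 (0,2) count=1: revealed 1 new [(0,2)] -> total=1
Click 2 (4,1) count=0: revealed 9 new [(3,0) (3,1) (3,2) (4,0) (4,1) (4,2) (5,0) (5,1) (5,2)] -> total=10
Click 3 (4,2) count=2: revealed 0 new [(none)] -> total=10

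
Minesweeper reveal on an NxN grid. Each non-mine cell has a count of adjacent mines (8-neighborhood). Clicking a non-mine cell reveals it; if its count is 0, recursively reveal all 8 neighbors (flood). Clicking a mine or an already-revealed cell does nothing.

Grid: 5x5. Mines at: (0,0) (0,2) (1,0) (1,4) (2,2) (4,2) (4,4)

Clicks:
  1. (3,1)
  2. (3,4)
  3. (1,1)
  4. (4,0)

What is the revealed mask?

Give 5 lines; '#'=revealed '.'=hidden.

Answer: .....
.#...
##...
##..#
##...

Derivation:
Click 1 (3,1) count=2: revealed 1 new [(3,1)] -> total=1
Click 2 (3,4) count=1: revealed 1 new [(3,4)] -> total=2
Click 3 (1,1) count=4: revealed 1 new [(1,1)] -> total=3
Click 4 (4,0) count=0: revealed 5 new [(2,0) (2,1) (3,0) (4,0) (4,1)] -> total=8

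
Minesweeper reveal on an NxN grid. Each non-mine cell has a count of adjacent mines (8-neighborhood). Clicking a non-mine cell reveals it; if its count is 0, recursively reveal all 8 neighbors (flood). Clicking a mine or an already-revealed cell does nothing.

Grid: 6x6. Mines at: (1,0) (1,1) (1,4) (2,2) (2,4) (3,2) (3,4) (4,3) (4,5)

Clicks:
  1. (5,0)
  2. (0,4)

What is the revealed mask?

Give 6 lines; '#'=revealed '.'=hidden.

Answer: ....#.
......
##....
##....
###...
###...

Derivation:
Click 1 (5,0) count=0: revealed 10 new [(2,0) (2,1) (3,0) (3,1) (4,0) (4,1) (4,2) (5,0) (5,1) (5,2)] -> total=10
Click 2 (0,4) count=1: revealed 1 new [(0,4)] -> total=11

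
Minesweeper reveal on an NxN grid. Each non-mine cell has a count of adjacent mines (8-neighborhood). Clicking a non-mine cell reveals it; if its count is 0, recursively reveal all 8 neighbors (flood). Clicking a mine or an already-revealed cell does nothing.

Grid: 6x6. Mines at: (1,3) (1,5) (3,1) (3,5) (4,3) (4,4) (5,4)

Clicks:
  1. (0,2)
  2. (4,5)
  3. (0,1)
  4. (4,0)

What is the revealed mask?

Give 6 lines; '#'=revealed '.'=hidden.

Click 1 (0,2) count=1: revealed 1 new [(0,2)] -> total=1
Click 2 (4,5) count=3: revealed 1 new [(4,5)] -> total=2
Click 3 (0,1) count=0: revealed 8 new [(0,0) (0,1) (1,0) (1,1) (1,2) (2,0) (2,1) (2,2)] -> total=10
Click 4 (4,0) count=1: revealed 1 new [(4,0)] -> total=11

Answer: ###...
###...
###...
......
#....#
......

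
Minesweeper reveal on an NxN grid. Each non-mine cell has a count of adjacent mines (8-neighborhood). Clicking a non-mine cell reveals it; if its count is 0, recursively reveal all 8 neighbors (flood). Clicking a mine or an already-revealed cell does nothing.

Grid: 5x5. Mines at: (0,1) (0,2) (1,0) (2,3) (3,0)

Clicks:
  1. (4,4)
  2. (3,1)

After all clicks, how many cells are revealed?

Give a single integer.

Answer: 8

Derivation:
Click 1 (4,4) count=0: revealed 8 new [(3,1) (3,2) (3,3) (3,4) (4,1) (4,2) (4,3) (4,4)] -> total=8
Click 2 (3,1) count=1: revealed 0 new [(none)] -> total=8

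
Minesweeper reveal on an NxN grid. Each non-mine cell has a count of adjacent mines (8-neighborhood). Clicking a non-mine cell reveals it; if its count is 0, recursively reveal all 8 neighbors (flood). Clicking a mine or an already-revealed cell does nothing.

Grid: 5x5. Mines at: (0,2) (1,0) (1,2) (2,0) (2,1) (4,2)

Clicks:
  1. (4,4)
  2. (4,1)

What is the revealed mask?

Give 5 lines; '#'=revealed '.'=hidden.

Answer: ...##
...##
...##
...##
.#.##

Derivation:
Click 1 (4,4) count=0: revealed 10 new [(0,3) (0,4) (1,3) (1,4) (2,3) (2,4) (3,3) (3,4) (4,3) (4,4)] -> total=10
Click 2 (4,1) count=1: revealed 1 new [(4,1)] -> total=11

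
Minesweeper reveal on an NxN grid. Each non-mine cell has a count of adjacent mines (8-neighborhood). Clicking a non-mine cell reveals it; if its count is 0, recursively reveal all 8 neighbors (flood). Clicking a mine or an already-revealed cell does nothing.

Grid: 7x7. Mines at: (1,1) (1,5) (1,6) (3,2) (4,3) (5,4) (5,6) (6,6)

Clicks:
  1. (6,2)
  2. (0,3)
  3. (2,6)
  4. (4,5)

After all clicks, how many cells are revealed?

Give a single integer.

Click 1 (6,2) count=0: revealed 15 new [(2,0) (2,1) (3,0) (3,1) (4,0) (4,1) (4,2) (5,0) (5,1) (5,2) (5,3) (6,0) (6,1) (6,2) (6,3)] -> total=15
Click 2 (0,3) count=0: revealed 9 new [(0,2) (0,3) (0,4) (1,2) (1,3) (1,4) (2,2) (2,3) (2,4)] -> total=24
Click 3 (2,6) count=2: revealed 1 new [(2,6)] -> total=25
Click 4 (4,5) count=2: revealed 1 new [(4,5)] -> total=26

Answer: 26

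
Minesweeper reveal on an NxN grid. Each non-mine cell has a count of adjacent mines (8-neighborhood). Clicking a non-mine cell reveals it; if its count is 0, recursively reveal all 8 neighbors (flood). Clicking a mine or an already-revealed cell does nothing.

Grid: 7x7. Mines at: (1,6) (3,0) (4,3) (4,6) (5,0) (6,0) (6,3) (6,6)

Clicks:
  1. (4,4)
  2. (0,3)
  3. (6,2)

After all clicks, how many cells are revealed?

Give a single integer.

Answer: 25

Derivation:
Click 1 (4,4) count=1: revealed 1 new [(4,4)] -> total=1
Click 2 (0,3) count=0: revealed 23 new [(0,0) (0,1) (0,2) (0,3) (0,4) (0,5) (1,0) (1,1) (1,2) (1,3) (1,4) (1,5) (2,0) (2,1) (2,2) (2,3) (2,4) (2,5) (3,1) (3,2) (3,3) (3,4) (3,5)] -> total=24
Click 3 (6,2) count=1: revealed 1 new [(6,2)] -> total=25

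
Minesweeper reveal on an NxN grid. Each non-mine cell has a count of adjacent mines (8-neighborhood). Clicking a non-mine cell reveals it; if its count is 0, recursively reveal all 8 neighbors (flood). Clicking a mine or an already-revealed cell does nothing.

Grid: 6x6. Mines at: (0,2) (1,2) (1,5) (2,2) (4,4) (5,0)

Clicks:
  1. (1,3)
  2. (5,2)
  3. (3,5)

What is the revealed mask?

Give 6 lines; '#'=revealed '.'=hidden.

Click 1 (1,3) count=3: revealed 1 new [(1,3)] -> total=1
Click 2 (5,2) count=0: revealed 9 new [(3,1) (3,2) (3,3) (4,1) (4,2) (4,3) (5,1) (5,2) (5,3)] -> total=10
Click 3 (3,5) count=1: revealed 1 new [(3,5)] -> total=11

Answer: ......
...#..
......
.###.#
.###..
.###..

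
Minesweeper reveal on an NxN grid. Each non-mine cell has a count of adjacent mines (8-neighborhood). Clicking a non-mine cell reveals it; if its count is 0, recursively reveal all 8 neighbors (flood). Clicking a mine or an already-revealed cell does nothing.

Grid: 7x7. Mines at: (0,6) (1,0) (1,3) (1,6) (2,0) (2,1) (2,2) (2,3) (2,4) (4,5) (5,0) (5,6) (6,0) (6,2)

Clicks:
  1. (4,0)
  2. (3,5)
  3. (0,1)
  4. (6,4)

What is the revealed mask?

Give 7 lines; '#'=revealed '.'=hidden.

Answer: .#.....
.......
.......
.....#.
#......
...###.
...###.

Derivation:
Click 1 (4,0) count=1: revealed 1 new [(4,0)] -> total=1
Click 2 (3,5) count=2: revealed 1 new [(3,5)] -> total=2
Click 3 (0,1) count=1: revealed 1 new [(0,1)] -> total=3
Click 4 (6,4) count=0: revealed 6 new [(5,3) (5,4) (5,5) (6,3) (6,4) (6,5)] -> total=9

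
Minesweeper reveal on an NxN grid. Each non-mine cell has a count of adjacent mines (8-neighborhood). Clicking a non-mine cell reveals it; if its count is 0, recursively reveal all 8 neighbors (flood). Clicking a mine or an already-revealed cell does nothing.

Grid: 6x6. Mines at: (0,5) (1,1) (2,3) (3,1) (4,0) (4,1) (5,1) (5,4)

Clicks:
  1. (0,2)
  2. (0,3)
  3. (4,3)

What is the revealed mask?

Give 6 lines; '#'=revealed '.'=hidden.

Click 1 (0,2) count=1: revealed 1 new [(0,2)] -> total=1
Click 2 (0,3) count=0: revealed 5 new [(0,3) (0,4) (1,2) (1,3) (1,4)] -> total=6
Click 3 (4,3) count=1: revealed 1 new [(4,3)] -> total=7

Answer: ..###.
..###.
......
......
...#..
......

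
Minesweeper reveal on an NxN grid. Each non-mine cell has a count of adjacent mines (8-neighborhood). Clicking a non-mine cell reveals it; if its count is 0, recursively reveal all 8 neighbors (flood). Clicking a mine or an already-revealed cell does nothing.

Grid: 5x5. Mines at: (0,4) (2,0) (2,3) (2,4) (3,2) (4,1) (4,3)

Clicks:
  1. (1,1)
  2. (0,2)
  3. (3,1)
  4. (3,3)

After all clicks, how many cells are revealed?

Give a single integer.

Click 1 (1,1) count=1: revealed 1 new [(1,1)] -> total=1
Click 2 (0,2) count=0: revealed 7 new [(0,0) (0,1) (0,2) (0,3) (1,0) (1,2) (1,3)] -> total=8
Click 3 (3,1) count=3: revealed 1 new [(3,1)] -> total=9
Click 4 (3,3) count=4: revealed 1 new [(3,3)] -> total=10

Answer: 10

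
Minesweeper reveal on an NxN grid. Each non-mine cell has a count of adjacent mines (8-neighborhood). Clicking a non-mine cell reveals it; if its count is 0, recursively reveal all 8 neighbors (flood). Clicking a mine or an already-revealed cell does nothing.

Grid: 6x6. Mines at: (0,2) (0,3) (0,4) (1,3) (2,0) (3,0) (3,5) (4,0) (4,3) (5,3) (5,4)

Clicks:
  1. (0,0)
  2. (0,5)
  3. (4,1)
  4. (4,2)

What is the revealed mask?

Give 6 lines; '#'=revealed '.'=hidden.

Click 1 (0,0) count=0: revealed 4 new [(0,0) (0,1) (1,0) (1,1)] -> total=4
Click 2 (0,5) count=1: revealed 1 new [(0,5)] -> total=5
Click 3 (4,1) count=2: revealed 1 new [(4,1)] -> total=6
Click 4 (4,2) count=2: revealed 1 new [(4,2)] -> total=7

Answer: ##...#
##....
......
......
.##...
......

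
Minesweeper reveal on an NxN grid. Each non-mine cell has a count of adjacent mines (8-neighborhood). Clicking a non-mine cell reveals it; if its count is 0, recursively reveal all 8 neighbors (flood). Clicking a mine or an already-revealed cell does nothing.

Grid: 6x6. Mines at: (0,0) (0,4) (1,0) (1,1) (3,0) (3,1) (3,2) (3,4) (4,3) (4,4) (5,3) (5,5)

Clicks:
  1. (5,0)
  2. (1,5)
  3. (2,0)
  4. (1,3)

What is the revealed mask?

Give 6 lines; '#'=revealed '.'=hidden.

Click 1 (5,0) count=0: revealed 6 new [(4,0) (4,1) (4,2) (5,0) (5,1) (5,2)] -> total=6
Click 2 (1,5) count=1: revealed 1 new [(1,5)] -> total=7
Click 3 (2,0) count=4: revealed 1 new [(2,0)] -> total=8
Click 4 (1,3) count=1: revealed 1 new [(1,3)] -> total=9

Answer: ......
...#.#
#.....
......
###...
###...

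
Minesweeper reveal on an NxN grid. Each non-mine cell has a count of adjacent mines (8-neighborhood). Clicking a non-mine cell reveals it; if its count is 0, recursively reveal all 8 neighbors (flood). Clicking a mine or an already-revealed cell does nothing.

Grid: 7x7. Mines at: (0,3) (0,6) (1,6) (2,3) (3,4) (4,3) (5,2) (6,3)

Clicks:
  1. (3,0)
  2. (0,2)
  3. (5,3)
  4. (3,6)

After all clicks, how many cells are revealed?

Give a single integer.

Click 1 (3,0) count=0: revealed 19 new [(0,0) (0,1) (0,2) (1,0) (1,1) (1,2) (2,0) (2,1) (2,2) (3,0) (3,1) (3,2) (4,0) (4,1) (4,2) (5,0) (5,1) (6,0) (6,1)] -> total=19
Click 2 (0,2) count=1: revealed 0 new [(none)] -> total=19
Click 3 (5,3) count=3: revealed 1 new [(5,3)] -> total=20
Click 4 (3,6) count=0: revealed 13 new [(2,5) (2,6) (3,5) (3,6) (4,4) (4,5) (4,6) (5,4) (5,5) (5,6) (6,4) (6,5) (6,6)] -> total=33

Answer: 33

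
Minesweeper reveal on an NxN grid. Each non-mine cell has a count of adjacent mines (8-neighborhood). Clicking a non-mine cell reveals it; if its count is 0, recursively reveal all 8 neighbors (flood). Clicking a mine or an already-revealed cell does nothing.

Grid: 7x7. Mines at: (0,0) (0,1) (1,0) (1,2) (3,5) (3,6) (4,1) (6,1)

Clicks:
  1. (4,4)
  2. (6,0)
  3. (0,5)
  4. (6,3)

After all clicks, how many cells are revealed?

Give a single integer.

Answer: 32

Derivation:
Click 1 (4,4) count=1: revealed 1 new [(4,4)] -> total=1
Click 2 (6,0) count=1: revealed 1 new [(6,0)] -> total=2
Click 3 (0,5) count=0: revealed 12 new [(0,3) (0,4) (0,5) (0,6) (1,3) (1,4) (1,5) (1,6) (2,3) (2,4) (2,5) (2,6)] -> total=14
Click 4 (6,3) count=0: revealed 18 new [(2,2) (3,2) (3,3) (3,4) (4,2) (4,3) (4,5) (4,6) (5,2) (5,3) (5,4) (5,5) (5,6) (6,2) (6,3) (6,4) (6,5) (6,6)] -> total=32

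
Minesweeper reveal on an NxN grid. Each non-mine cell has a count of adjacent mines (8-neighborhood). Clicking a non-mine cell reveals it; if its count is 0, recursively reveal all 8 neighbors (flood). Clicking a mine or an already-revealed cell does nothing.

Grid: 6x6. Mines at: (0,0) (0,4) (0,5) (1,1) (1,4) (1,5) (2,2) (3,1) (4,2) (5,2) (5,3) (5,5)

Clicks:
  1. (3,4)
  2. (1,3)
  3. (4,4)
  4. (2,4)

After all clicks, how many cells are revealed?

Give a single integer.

Answer: 10

Derivation:
Click 1 (3,4) count=0: revealed 9 new [(2,3) (2,4) (2,5) (3,3) (3,4) (3,5) (4,3) (4,4) (4,5)] -> total=9
Click 2 (1,3) count=3: revealed 1 new [(1,3)] -> total=10
Click 3 (4,4) count=2: revealed 0 new [(none)] -> total=10
Click 4 (2,4) count=2: revealed 0 new [(none)] -> total=10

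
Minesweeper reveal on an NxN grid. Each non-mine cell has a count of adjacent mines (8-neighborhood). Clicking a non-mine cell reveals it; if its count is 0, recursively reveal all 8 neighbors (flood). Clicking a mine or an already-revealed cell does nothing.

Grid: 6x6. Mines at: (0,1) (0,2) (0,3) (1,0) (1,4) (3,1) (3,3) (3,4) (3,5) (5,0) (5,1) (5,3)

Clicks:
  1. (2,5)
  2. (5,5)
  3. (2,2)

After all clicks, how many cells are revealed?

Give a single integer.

Click 1 (2,5) count=3: revealed 1 new [(2,5)] -> total=1
Click 2 (5,5) count=0: revealed 4 new [(4,4) (4,5) (5,4) (5,5)] -> total=5
Click 3 (2,2) count=2: revealed 1 new [(2,2)] -> total=6

Answer: 6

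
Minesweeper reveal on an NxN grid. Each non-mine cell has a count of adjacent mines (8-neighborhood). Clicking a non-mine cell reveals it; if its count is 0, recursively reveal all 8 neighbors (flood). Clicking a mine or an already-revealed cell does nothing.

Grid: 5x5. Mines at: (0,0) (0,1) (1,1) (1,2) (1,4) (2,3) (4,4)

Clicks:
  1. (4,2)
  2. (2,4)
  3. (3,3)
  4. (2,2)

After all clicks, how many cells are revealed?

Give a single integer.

Answer: 12

Derivation:
Click 1 (4,2) count=0: revealed 11 new [(2,0) (2,1) (2,2) (3,0) (3,1) (3,2) (3,3) (4,0) (4,1) (4,2) (4,3)] -> total=11
Click 2 (2,4) count=2: revealed 1 new [(2,4)] -> total=12
Click 3 (3,3) count=2: revealed 0 new [(none)] -> total=12
Click 4 (2,2) count=3: revealed 0 new [(none)] -> total=12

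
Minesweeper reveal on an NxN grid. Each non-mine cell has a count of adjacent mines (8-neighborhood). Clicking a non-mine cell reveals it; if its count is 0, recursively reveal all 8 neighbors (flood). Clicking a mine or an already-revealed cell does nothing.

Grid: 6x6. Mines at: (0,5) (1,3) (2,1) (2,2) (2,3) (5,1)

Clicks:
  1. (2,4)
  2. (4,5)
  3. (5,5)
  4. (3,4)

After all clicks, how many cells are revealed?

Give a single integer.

Click 1 (2,4) count=2: revealed 1 new [(2,4)] -> total=1
Click 2 (4,5) count=0: revealed 15 new [(1,4) (1,5) (2,5) (3,2) (3,3) (3,4) (3,5) (4,2) (4,3) (4,4) (4,5) (5,2) (5,3) (5,4) (5,5)] -> total=16
Click 3 (5,5) count=0: revealed 0 new [(none)] -> total=16
Click 4 (3,4) count=1: revealed 0 new [(none)] -> total=16

Answer: 16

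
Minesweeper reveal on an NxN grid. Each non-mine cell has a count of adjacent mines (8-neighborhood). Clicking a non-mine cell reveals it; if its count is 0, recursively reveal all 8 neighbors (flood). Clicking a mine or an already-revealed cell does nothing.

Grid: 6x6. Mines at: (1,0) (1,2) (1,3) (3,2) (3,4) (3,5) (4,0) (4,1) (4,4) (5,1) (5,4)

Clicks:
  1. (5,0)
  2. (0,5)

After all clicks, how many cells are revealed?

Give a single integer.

Click 1 (5,0) count=3: revealed 1 new [(5,0)] -> total=1
Click 2 (0,5) count=0: revealed 6 new [(0,4) (0,5) (1,4) (1,5) (2,4) (2,5)] -> total=7

Answer: 7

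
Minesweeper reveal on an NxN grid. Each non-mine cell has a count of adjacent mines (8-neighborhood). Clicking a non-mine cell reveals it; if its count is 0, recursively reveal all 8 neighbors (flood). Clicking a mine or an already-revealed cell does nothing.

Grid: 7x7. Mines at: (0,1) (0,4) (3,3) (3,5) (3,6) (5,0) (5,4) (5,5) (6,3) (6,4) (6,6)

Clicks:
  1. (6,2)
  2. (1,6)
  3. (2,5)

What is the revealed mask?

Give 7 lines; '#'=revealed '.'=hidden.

Answer: .....##
.....##
.....##
.......
.......
.......
..#....

Derivation:
Click 1 (6,2) count=1: revealed 1 new [(6,2)] -> total=1
Click 2 (1,6) count=0: revealed 6 new [(0,5) (0,6) (1,5) (1,6) (2,5) (2,6)] -> total=7
Click 3 (2,5) count=2: revealed 0 new [(none)] -> total=7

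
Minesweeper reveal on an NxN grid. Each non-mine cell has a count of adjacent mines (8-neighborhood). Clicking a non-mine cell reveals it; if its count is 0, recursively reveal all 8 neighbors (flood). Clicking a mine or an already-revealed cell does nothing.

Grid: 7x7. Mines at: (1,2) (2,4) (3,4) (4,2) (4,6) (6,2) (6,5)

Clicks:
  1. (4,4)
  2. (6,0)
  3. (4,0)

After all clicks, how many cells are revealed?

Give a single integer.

Answer: 15

Derivation:
Click 1 (4,4) count=1: revealed 1 new [(4,4)] -> total=1
Click 2 (6,0) count=0: revealed 14 new [(0,0) (0,1) (1,0) (1,1) (2,0) (2,1) (3,0) (3,1) (4,0) (4,1) (5,0) (5,1) (6,0) (6,1)] -> total=15
Click 3 (4,0) count=0: revealed 0 new [(none)] -> total=15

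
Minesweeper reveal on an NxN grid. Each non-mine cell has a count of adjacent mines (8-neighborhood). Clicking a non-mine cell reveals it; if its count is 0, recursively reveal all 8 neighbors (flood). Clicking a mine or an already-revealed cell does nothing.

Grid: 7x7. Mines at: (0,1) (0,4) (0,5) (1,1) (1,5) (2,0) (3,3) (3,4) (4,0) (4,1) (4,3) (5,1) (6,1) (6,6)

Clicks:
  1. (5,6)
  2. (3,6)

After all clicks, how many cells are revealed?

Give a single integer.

Click 1 (5,6) count=1: revealed 1 new [(5,6)] -> total=1
Click 2 (3,6) count=0: revealed 7 new [(2,5) (2,6) (3,5) (3,6) (4,5) (4,6) (5,5)] -> total=8

Answer: 8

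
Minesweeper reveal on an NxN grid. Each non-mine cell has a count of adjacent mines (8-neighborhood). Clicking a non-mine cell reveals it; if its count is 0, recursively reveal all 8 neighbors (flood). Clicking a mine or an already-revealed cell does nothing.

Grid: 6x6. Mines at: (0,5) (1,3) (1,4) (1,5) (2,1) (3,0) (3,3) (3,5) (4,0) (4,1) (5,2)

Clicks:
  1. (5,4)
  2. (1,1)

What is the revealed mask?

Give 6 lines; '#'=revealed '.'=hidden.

Answer: ......
.#....
......
......
...###
...###

Derivation:
Click 1 (5,4) count=0: revealed 6 new [(4,3) (4,4) (4,5) (5,3) (5,4) (5,5)] -> total=6
Click 2 (1,1) count=1: revealed 1 new [(1,1)] -> total=7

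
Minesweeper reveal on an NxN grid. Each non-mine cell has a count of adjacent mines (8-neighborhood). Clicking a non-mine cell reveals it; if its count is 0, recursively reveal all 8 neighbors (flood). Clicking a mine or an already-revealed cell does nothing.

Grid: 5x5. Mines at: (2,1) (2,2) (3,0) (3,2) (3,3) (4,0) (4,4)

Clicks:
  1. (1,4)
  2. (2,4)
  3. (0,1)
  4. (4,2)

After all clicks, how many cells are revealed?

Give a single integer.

Answer: 13

Derivation:
Click 1 (1,4) count=0: revealed 12 new [(0,0) (0,1) (0,2) (0,3) (0,4) (1,0) (1,1) (1,2) (1,3) (1,4) (2,3) (2,4)] -> total=12
Click 2 (2,4) count=1: revealed 0 new [(none)] -> total=12
Click 3 (0,1) count=0: revealed 0 new [(none)] -> total=12
Click 4 (4,2) count=2: revealed 1 new [(4,2)] -> total=13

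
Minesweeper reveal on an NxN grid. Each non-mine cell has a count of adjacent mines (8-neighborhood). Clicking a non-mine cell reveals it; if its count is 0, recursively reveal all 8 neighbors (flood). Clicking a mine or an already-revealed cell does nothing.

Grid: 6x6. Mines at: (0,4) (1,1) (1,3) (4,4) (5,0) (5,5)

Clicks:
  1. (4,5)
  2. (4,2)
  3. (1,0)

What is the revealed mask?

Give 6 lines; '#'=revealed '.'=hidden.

Answer: ......
#.....
####..
####..
####.#
.###..

Derivation:
Click 1 (4,5) count=2: revealed 1 new [(4,5)] -> total=1
Click 2 (4,2) count=0: revealed 15 new [(2,0) (2,1) (2,2) (2,3) (3,0) (3,1) (3,2) (3,3) (4,0) (4,1) (4,2) (4,3) (5,1) (5,2) (5,3)] -> total=16
Click 3 (1,0) count=1: revealed 1 new [(1,0)] -> total=17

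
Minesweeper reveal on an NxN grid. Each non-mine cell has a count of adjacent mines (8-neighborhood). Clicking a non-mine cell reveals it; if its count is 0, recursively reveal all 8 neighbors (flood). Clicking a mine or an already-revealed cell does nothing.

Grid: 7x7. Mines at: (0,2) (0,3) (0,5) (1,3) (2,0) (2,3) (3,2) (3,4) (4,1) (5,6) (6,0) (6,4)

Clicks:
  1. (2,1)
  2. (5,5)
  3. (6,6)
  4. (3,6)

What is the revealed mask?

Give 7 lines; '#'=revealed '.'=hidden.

Answer: .......
.....##
.#...##
.....##
.....##
.....#.
......#

Derivation:
Click 1 (2,1) count=2: revealed 1 new [(2,1)] -> total=1
Click 2 (5,5) count=2: revealed 1 new [(5,5)] -> total=2
Click 3 (6,6) count=1: revealed 1 new [(6,6)] -> total=3
Click 4 (3,6) count=0: revealed 8 new [(1,5) (1,6) (2,5) (2,6) (3,5) (3,6) (4,5) (4,6)] -> total=11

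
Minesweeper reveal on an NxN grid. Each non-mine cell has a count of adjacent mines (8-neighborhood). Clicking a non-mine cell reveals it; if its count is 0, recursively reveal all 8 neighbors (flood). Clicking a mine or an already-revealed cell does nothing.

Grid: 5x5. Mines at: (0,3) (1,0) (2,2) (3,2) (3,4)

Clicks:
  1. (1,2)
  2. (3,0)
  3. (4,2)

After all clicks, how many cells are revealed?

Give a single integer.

Click 1 (1,2) count=2: revealed 1 new [(1,2)] -> total=1
Click 2 (3,0) count=0: revealed 6 new [(2,0) (2,1) (3,0) (3,1) (4,0) (4,1)] -> total=7
Click 3 (4,2) count=1: revealed 1 new [(4,2)] -> total=8

Answer: 8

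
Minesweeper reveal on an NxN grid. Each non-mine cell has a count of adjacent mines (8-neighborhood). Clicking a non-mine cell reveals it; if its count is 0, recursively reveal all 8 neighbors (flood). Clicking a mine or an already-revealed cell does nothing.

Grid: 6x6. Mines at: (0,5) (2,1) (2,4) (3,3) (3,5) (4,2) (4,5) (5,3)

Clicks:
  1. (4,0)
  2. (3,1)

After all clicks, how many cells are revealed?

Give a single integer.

Answer: 6

Derivation:
Click 1 (4,0) count=0: revealed 6 new [(3,0) (3,1) (4,0) (4,1) (5,0) (5,1)] -> total=6
Click 2 (3,1) count=2: revealed 0 new [(none)] -> total=6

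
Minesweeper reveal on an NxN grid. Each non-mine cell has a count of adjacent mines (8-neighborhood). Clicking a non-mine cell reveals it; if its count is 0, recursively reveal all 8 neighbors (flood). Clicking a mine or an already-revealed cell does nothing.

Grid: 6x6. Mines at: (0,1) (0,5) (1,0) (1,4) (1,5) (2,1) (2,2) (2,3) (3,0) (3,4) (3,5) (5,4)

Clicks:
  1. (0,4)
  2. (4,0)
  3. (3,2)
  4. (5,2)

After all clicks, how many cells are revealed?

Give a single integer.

Click 1 (0,4) count=3: revealed 1 new [(0,4)] -> total=1
Click 2 (4,0) count=1: revealed 1 new [(4,0)] -> total=2
Click 3 (3,2) count=3: revealed 1 new [(3,2)] -> total=3
Click 4 (5,2) count=0: revealed 9 new [(3,1) (3,3) (4,1) (4,2) (4,3) (5,0) (5,1) (5,2) (5,3)] -> total=12

Answer: 12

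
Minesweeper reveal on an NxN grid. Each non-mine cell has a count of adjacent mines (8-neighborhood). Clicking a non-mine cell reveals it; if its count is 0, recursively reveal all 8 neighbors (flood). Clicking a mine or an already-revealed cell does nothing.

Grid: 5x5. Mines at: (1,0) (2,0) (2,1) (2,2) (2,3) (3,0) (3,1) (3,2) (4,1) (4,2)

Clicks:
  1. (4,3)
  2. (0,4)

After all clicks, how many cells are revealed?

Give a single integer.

Click 1 (4,3) count=2: revealed 1 new [(4,3)] -> total=1
Click 2 (0,4) count=0: revealed 8 new [(0,1) (0,2) (0,3) (0,4) (1,1) (1,2) (1,3) (1,4)] -> total=9

Answer: 9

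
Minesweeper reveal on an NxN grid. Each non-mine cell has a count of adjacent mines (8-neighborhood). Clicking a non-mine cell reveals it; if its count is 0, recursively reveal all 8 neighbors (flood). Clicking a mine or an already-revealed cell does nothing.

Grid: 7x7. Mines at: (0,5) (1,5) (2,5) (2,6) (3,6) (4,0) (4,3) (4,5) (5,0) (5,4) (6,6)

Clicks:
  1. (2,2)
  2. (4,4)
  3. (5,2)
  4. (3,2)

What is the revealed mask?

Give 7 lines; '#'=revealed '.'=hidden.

Click 1 (2,2) count=0: revealed 20 new [(0,0) (0,1) (0,2) (0,3) (0,4) (1,0) (1,1) (1,2) (1,3) (1,4) (2,0) (2,1) (2,2) (2,3) (2,4) (3,0) (3,1) (3,2) (3,3) (3,4)] -> total=20
Click 2 (4,4) count=3: revealed 1 new [(4,4)] -> total=21
Click 3 (5,2) count=1: revealed 1 new [(5,2)] -> total=22
Click 4 (3,2) count=1: revealed 0 new [(none)] -> total=22

Answer: #####..
#####..
#####..
#####..
....#..
..#....
.......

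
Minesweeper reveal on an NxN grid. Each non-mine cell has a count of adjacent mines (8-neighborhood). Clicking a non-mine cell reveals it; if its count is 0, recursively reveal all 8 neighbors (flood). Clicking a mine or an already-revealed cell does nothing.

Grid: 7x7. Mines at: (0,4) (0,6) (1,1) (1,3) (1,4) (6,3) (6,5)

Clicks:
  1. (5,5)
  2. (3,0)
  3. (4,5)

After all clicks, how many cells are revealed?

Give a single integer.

Click 1 (5,5) count=1: revealed 1 new [(5,5)] -> total=1
Click 2 (3,0) count=0: revealed 32 new [(1,5) (1,6) (2,0) (2,1) (2,2) (2,3) (2,4) (2,5) (2,6) (3,0) (3,1) (3,2) (3,3) (3,4) (3,5) (3,6) (4,0) (4,1) (4,2) (4,3) (4,4) (4,5) (4,6) (5,0) (5,1) (5,2) (5,3) (5,4) (5,6) (6,0) (6,1) (6,2)] -> total=33
Click 3 (4,5) count=0: revealed 0 new [(none)] -> total=33

Answer: 33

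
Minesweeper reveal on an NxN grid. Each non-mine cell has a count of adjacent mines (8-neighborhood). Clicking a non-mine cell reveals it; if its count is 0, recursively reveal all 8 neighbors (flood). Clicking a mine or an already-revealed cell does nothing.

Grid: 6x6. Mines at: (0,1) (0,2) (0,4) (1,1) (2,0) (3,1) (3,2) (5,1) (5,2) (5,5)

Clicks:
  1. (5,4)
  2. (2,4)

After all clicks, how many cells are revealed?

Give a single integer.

Click 1 (5,4) count=1: revealed 1 new [(5,4)] -> total=1
Click 2 (2,4) count=0: revealed 12 new [(1,3) (1,4) (1,5) (2,3) (2,4) (2,5) (3,3) (3,4) (3,5) (4,3) (4,4) (4,5)] -> total=13

Answer: 13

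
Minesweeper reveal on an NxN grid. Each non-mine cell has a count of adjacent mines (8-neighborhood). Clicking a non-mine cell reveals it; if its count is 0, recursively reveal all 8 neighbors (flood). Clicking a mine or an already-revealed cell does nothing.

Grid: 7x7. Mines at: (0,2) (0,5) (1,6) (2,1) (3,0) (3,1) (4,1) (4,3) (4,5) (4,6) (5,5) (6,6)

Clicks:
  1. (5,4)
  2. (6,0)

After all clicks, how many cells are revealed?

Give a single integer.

Answer: 10

Derivation:
Click 1 (5,4) count=3: revealed 1 new [(5,4)] -> total=1
Click 2 (6,0) count=0: revealed 9 new [(5,0) (5,1) (5,2) (5,3) (6,0) (6,1) (6,2) (6,3) (6,4)] -> total=10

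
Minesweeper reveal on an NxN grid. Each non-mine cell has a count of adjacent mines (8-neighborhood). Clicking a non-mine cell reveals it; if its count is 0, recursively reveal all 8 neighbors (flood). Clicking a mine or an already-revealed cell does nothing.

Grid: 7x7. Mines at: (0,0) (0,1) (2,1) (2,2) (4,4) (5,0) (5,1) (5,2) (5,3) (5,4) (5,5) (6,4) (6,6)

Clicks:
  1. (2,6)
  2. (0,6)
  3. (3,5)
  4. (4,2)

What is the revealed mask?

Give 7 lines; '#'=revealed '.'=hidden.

Answer: ..#####
..#####
...####
...####
..#..##
.......
.......

Derivation:
Click 1 (2,6) count=0: revealed 20 new [(0,2) (0,3) (0,4) (0,5) (0,6) (1,2) (1,3) (1,4) (1,5) (1,6) (2,3) (2,4) (2,5) (2,6) (3,3) (3,4) (3,5) (3,6) (4,5) (4,6)] -> total=20
Click 2 (0,6) count=0: revealed 0 new [(none)] -> total=20
Click 3 (3,5) count=1: revealed 0 new [(none)] -> total=20
Click 4 (4,2) count=3: revealed 1 new [(4,2)] -> total=21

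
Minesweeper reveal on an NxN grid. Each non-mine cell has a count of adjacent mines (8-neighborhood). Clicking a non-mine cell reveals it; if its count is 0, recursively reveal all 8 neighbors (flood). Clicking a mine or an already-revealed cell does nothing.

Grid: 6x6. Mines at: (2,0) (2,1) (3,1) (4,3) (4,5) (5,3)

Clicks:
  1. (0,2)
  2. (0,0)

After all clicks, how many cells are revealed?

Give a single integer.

Click 1 (0,2) count=0: revealed 20 new [(0,0) (0,1) (0,2) (0,3) (0,4) (0,5) (1,0) (1,1) (1,2) (1,3) (1,4) (1,5) (2,2) (2,3) (2,4) (2,5) (3,2) (3,3) (3,4) (3,5)] -> total=20
Click 2 (0,0) count=0: revealed 0 new [(none)] -> total=20

Answer: 20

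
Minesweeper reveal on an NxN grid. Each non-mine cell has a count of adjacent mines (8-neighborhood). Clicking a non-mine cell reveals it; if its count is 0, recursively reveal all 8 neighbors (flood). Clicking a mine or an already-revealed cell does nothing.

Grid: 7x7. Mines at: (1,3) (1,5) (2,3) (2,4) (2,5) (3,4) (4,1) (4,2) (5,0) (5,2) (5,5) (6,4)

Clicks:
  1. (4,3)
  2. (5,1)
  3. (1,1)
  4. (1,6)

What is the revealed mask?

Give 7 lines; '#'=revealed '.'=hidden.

Click 1 (4,3) count=3: revealed 1 new [(4,3)] -> total=1
Click 2 (5,1) count=4: revealed 1 new [(5,1)] -> total=2
Click 3 (1,1) count=0: revealed 12 new [(0,0) (0,1) (0,2) (1,0) (1,1) (1,2) (2,0) (2,1) (2,2) (3,0) (3,1) (3,2)] -> total=14
Click 4 (1,6) count=2: revealed 1 new [(1,6)] -> total=15

Answer: ###....
###...#
###....
###....
...#...
.#.....
.......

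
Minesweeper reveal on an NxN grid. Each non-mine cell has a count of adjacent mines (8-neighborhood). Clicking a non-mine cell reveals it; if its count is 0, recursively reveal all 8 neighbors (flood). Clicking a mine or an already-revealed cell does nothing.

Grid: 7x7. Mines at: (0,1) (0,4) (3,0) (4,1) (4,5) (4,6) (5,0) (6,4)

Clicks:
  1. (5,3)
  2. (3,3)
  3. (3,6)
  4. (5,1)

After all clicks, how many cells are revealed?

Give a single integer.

Click 1 (5,3) count=1: revealed 1 new [(5,3)] -> total=1
Click 2 (3,3) count=0: revealed 25 new [(0,5) (0,6) (1,1) (1,2) (1,3) (1,4) (1,5) (1,6) (2,1) (2,2) (2,3) (2,4) (2,5) (2,6) (3,1) (3,2) (3,3) (3,4) (3,5) (3,6) (4,2) (4,3) (4,4) (5,2) (5,4)] -> total=26
Click 3 (3,6) count=2: revealed 0 new [(none)] -> total=26
Click 4 (5,1) count=2: revealed 1 new [(5,1)] -> total=27

Answer: 27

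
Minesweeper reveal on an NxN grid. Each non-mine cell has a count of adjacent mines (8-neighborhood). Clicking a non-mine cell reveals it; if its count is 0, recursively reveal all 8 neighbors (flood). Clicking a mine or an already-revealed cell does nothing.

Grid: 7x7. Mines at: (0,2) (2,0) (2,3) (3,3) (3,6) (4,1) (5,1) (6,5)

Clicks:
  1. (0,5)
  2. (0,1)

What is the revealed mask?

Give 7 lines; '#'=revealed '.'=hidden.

Answer: .#.####
...####
....###
.......
.......
.......
.......

Derivation:
Click 1 (0,5) count=0: revealed 11 new [(0,3) (0,4) (0,5) (0,6) (1,3) (1,4) (1,5) (1,6) (2,4) (2,5) (2,6)] -> total=11
Click 2 (0,1) count=1: revealed 1 new [(0,1)] -> total=12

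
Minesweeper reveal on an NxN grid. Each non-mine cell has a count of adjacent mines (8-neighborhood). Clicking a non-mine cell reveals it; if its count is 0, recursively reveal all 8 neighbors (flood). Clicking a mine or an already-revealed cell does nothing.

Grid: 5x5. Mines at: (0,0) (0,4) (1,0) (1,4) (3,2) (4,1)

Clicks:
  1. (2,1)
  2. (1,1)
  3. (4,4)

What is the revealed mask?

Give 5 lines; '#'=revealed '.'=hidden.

Answer: .....
.#...
.#.##
...##
...##

Derivation:
Click 1 (2,1) count=2: revealed 1 new [(2,1)] -> total=1
Click 2 (1,1) count=2: revealed 1 new [(1,1)] -> total=2
Click 3 (4,4) count=0: revealed 6 new [(2,3) (2,4) (3,3) (3,4) (4,3) (4,4)] -> total=8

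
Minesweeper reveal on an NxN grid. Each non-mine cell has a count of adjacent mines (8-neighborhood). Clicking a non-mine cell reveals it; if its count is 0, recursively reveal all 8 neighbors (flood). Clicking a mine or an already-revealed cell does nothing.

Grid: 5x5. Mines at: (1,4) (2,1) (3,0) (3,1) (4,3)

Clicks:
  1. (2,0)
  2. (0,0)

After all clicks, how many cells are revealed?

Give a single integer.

Click 1 (2,0) count=3: revealed 1 new [(2,0)] -> total=1
Click 2 (0,0) count=0: revealed 8 new [(0,0) (0,1) (0,2) (0,3) (1,0) (1,1) (1,2) (1,3)] -> total=9

Answer: 9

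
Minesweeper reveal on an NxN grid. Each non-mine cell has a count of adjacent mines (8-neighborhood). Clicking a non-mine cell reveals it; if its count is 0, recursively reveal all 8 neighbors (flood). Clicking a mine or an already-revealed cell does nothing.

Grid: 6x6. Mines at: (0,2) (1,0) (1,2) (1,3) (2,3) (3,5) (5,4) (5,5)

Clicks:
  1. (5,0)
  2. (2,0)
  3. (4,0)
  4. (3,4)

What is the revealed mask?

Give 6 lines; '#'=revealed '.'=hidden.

Answer: ......
......
###...
#####.
####..
####..

Derivation:
Click 1 (5,0) count=0: revealed 15 new [(2,0) (2,1) (2,2) (3,0) (3,1) (3,2) (3,3) (4,0) (4,1) (4,2) (4,3) (5,0) (5,1) (5,2) (5,3)] -> total=15
Click 2 (2,0) count=1: revealed 0 new [(none)] -> total=15
Click 3 (4,0) count=0: revealed 0 new [(none)] -> total=15
Click 4 (3,4) count=2: revealed 1 new [(3,4)] -> total=16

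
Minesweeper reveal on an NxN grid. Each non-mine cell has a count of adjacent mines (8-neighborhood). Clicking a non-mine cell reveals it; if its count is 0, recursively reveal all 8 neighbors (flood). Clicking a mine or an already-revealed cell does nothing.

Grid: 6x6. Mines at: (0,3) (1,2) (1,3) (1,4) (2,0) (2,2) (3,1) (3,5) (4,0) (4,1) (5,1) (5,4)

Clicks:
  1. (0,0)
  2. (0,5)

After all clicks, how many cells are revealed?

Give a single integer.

Answer: 5

Derivation:
Click 1 (0,0) count=0: revealed 4 new [(0,0) (0,1) (1,0) (1,1)] -> total=4
Click 2 (0,5) count=1: revealed 1 new [(0,5)] -> total=5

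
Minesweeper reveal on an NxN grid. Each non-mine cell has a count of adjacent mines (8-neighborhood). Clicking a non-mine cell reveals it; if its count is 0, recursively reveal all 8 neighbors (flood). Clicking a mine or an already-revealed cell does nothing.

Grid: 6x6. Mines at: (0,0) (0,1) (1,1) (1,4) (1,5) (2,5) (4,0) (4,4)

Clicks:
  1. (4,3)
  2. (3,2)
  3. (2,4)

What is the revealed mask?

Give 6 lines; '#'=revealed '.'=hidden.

Answer: ......
......
.####.
.###..
.###..
.###..

Derivation:
Click 1 (4,3) count=1: revealed 1 new [(4,3)] -> total=1
Click 2 (3,2) count=0: revealed 11 new [(2,1) (2,2) (2,3) (3,1) (3,2) (3,3) (4,1) (4,2) (5,1) (5,2) (5,3)] -> total=12
Click 3 (2,4) count=3: revealed 1 new [(2,4)] -> total=13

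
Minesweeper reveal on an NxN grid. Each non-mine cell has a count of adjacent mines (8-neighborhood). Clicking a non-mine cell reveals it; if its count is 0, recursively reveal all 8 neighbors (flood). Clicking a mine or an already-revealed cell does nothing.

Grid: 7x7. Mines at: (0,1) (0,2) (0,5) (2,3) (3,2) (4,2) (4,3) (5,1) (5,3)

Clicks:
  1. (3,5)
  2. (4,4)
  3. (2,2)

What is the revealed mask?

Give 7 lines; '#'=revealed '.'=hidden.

Click 1 (3,5) count=0: revealed 18 new [(1,4) (1,5) (1,6) (2,4) (2,5) (2,6) (3,4) (3,5) (3,6) (4,4) (4,5) (4,6) (5,4) (5,5) (5,6) (6,4) (6,5) (6,6)] -> total=18
Click 2 (4,4) count=2: revealed 0 new [(none)] -> total=18
Click 3 (2,2) count=2: revealed 1 new [(2,2)] -> total=19

Answer: .......
....###
..#.###
....###
....###
....###
....###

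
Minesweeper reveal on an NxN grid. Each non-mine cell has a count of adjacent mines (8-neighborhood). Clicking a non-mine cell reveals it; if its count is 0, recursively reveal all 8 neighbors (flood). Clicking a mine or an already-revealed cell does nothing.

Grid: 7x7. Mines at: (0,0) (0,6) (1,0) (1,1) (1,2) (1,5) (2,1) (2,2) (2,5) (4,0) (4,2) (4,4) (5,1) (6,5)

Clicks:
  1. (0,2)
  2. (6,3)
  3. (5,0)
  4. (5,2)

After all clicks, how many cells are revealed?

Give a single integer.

Click 1 (0,2) count=2: revealed 1 new [(0,2)] -> total=1
Click 2 (6,3) count=0: revealed 6 new [(5,2) (5,3) (5,4) (6,2) (6,3) (6,4)] -> total=7
Click 3 (5,0) count=2: revealed 1 new [(5,0)] -> total=8
Click 4 (5,2) count=2: revealed 0 new [(none)] -> total=8

Answer: 8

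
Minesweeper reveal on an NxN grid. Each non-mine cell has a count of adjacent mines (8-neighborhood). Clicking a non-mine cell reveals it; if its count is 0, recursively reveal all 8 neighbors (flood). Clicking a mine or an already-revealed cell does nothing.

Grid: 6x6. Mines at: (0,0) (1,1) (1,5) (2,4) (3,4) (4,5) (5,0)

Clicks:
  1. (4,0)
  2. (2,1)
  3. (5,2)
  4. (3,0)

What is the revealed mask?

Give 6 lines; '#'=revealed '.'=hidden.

Answer: ......
......
####..
####..
#####.
.####.

Derivation:
Click 1 (4,0) count=1: revealed 1 new [(4,0)] -> total=1
Click 2 (2,1) count=1: revealed 1 new [(2,1)] -> total=2
Click 3 (5,2) count=0: revealed 15 new [(2,0) (2,2) (2,3) (3,0) (3,1) (3,2) (3,3) (4,1) (4,2) (4,3) (4,4) (5,1) (5,2) (5,3) (5,4)] -> total=17
Click 4 (3,0) count=0: revealed 0 new [(none)] -> total=17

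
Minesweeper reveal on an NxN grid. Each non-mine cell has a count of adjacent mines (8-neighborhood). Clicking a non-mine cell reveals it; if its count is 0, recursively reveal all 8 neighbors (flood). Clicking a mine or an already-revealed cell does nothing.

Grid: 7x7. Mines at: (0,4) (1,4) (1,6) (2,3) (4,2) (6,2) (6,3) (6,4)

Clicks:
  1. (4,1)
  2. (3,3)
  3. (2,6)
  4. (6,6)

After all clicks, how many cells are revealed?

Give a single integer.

Answer: 18

Derivation:
Click 1 (4,1) count=1: revealed 1 new [(4,1)] -> total=1
Click 2 (3,3) count=2: revealed 1 new [(3,3)] -> total=2
Click 3 (2,6) count=1: revealed 1 new [(2,6)] -> total=3
Click 4 (6,6) count=0: revealed 15 new [(2,4) (2,5) (3,4) (3,5) (3,6) (4,3) (4,4) (4,5) (4,6) (5,3) (5,4) (5,5) (5,6) (6,5) (6,6)] -> total=18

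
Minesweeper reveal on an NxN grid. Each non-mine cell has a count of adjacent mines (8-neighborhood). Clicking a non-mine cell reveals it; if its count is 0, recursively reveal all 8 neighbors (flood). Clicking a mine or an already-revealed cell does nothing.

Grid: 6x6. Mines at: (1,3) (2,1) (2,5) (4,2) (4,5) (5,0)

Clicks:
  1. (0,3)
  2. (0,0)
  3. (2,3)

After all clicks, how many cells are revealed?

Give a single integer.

Answer: 8

Derivation:
Click 1 (0,3) count=1: revealed 1 new [(0,3)] -> total=1
Click 2 (0,0) count=0: revealed 6 new [(0,0) (0,1) (0,2) (1,0) (1,1) (1,2)] -> total=7
Click 3 (2,3) count=1: revealed 1 new [(2,3)] -> total=8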